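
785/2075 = 157/415 ≈ 0.378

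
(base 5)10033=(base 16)283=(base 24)12j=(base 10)643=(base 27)nm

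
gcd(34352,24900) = 4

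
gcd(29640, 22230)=7410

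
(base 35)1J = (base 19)2G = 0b110110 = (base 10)54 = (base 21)2C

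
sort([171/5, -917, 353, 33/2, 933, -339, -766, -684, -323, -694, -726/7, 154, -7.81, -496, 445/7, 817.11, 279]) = [-917, -766, -694, -684, -496, -339, -323, -726/7, -7.81, 33/2, 171/5, 445/7, 154, 279, 353, 817.11, 933]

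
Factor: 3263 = 13^1*251^1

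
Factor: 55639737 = 3^3 * 23^1 * 89597^1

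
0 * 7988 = 0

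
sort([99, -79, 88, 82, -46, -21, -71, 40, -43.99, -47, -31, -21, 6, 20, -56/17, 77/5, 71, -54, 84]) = [-79, -71, -54, -47, -46, -43.99, -31, -21, -21, -56/17, 6, 77/5, 20, 40, 71, 82, 84, 88, 99]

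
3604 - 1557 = 2047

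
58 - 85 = -27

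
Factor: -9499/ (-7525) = 5^ (-2)*23^1*43^ (-1)*59^1 = 1357/1075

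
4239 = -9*(-471)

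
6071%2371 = 1329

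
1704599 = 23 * 74113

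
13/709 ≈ 0.0183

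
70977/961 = 73 + 824/961 ≈ 73.86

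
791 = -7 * (-113)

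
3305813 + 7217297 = 10523110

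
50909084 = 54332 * 937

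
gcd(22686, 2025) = 3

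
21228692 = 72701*292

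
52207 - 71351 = -19144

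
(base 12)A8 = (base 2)10000000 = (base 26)4O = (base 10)128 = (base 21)62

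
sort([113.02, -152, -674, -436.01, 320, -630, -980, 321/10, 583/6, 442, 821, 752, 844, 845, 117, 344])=[-980, -674, -630, -436.01, -152, 321/10, 583/6, 113.02, 117, 320, 344, 442, 752, 821, 844, 845]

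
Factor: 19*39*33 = 3^2*11^1*13^1*19^1 = 24453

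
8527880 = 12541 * 680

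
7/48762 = 1/6966 ≈ 0.000144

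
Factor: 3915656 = 2^3*489457^1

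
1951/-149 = -13 - 14/149 ≈ -13.09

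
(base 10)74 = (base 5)244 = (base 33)28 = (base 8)112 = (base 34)26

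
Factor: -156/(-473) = 2^2*3^1*11^(-1)*13^1*43^(-1)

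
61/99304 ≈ 0.000614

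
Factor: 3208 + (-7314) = -1 * 2^1 * 2053^1 = -4106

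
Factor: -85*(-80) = 2^4*5^2*17^1 = 6800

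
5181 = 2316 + 2865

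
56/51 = 1+5/51 ≈ 1.10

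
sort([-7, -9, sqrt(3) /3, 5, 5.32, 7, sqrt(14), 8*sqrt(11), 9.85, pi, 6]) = [-9, -7, sqrt(3) /3, pi, sqrt(14), 5, 5.32, 6, 7, 9.85, 8*sqrt(11)]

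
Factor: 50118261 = 3^1*17^1*71^1*13841^1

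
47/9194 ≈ 0.00511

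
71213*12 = 854556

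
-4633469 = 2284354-6917823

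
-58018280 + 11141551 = -46876729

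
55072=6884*8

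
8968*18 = 161424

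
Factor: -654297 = -1*3^1*7^2*4451^1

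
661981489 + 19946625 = 681928114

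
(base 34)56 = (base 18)9e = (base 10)176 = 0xb0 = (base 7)341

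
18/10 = 9/5 = 1.80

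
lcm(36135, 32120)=289080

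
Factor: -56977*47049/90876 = -1*2^(-2)*227^1*251^1*7573^(-1)*15683^1 = -893570291/30292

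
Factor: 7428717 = 3^2*825413^1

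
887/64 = 13 + 55/64 ≈ 13.86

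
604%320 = 284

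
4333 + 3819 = 8152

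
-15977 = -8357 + -7620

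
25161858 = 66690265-41528407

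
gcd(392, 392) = 392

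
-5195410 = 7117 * (-730)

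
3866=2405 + 1461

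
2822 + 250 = 3072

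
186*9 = 1674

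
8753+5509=14262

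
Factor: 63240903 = 3^2*11^1*163^1*3919^1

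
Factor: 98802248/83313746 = 2^2 * 19^(-2) * 257^(-1) * 449^(-1) * 12350281^1 = 49401124/41656873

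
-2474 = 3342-5816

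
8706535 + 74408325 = 83114860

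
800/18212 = 200/4553 ≈ 0.0439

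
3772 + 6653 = 10425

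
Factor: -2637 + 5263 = 2^1*13^1*101^1 = 2626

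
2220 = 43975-41755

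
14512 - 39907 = -25395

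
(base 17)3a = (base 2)111101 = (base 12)51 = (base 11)56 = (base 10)61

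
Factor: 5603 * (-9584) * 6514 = -1 * 2^5 * 13^1 * 431^1 * 599^1 * 3257^1 = -349796276128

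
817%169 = 141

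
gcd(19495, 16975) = 35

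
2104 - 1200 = 904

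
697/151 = 4+93/151 ≈ 4.62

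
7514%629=595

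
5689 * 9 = 51201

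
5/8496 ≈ 0.000589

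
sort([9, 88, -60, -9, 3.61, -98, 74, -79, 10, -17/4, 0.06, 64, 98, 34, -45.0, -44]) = [-98, -79, -60, -45.0, -44, -9, -17/4, 0.06, 3.61, 9, 10, 34, 64, 74, 88, 98]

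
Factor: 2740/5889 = 2^2*3^(-1)*5^1*13^(-1)*137^1*151^(-1)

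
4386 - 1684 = 2702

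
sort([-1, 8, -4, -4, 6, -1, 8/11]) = [-4, -4, -1, -1, 8/11, 6, 8]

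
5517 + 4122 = 9639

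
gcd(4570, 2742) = 914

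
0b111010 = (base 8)72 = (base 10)58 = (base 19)31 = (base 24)2a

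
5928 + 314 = 6242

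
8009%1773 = 917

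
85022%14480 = 12622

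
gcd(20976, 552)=552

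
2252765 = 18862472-16609707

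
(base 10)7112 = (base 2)1101111001000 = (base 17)17a6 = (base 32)6u8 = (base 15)2192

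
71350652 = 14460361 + 56890291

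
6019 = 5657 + 362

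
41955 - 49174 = -7219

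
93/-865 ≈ -0.108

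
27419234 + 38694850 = 66114084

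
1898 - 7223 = -5325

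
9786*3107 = 30405102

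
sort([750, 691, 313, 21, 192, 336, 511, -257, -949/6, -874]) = [-874, -257, -949/6, 21, 192, 313, 336, 511, 691, 750]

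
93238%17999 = 3243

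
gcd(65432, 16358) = 16358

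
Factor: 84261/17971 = 3^1 * 17971^(-1) * 28087^1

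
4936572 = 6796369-1859797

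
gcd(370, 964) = 2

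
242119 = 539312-297193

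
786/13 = 60 + 6/13 ≈ 60.46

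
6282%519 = 54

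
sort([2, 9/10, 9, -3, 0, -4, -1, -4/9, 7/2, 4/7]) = [-4, -3, -1, -4/9, 0, 4/7, 9/10, 2, 7/2, 9]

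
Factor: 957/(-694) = -1 * 2^(-1) * 3^1 * 11^1 * 29^1 * 347^(-1)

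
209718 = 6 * 34953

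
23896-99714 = -75818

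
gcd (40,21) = 1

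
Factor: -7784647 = -1*13^2*73^1*631^1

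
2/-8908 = -1/4454 ≈ -0.000225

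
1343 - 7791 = -6448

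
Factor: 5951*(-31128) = -1*2^3*3^1*11^1*541^1*1297^1 = -185242728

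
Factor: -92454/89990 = -1 * 3^1 * 5^(-1) * 19^1 * 811^1 * 8999^(-1) = -46227/44995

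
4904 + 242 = 5146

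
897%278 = 63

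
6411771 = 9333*687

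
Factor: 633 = 3^1*211^1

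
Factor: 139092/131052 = 163^(-1)*173^1 = 173/163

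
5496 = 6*916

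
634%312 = 10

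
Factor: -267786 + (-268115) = -1*419^1*1279^1 = -535901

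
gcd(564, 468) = 12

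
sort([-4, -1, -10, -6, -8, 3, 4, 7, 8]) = [-10, -8, -6, -4, -1, 3, 4, 7, 8]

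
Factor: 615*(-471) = -1*3^2*5^1*41^1*157^1 = -289665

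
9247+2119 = 11366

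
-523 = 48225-48748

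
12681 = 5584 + 7097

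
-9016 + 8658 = -358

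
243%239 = 4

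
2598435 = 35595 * 73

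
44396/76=584 + 3/19 ≈ 584.16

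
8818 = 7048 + 1770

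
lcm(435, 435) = 435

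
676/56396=169/14099 ≈ 0.0120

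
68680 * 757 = 51990760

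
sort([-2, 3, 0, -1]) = [-2, -1, 0, 3]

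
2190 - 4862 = -2672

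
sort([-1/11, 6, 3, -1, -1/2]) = [-1, -1/2, -1/11, 3, 6]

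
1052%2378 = 1052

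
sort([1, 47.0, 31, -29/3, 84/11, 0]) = [-29/3, 0, 1, 84/11, 31, 47.0]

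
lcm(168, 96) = 672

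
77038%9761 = 8711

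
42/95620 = 3/6830 ≈ 0.000439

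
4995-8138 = -3143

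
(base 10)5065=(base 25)82f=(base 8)11711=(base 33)4lg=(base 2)1001111001001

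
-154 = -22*7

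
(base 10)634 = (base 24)12a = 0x27a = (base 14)334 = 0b1001111010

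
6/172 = 3/86 ≈ 0.0349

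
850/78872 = 425/39436 ≈ 0.0108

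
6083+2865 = 8948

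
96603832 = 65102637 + 31501195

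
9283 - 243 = 9040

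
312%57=27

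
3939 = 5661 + -1722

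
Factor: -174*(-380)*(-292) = -1*2^5*3^1*5^1*19^1*29^1*73^1 = -19307040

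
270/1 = 270 = 270.00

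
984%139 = 11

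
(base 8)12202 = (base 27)75c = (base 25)8a0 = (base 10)5250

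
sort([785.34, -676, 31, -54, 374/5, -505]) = [-676, -505, -54, 31, 374/5, 785.34]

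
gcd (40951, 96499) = 1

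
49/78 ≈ 0.628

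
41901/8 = 5237 + 5/8 ≈ 5237.63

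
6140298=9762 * 629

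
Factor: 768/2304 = 3^(-1) = 1/3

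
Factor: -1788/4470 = -1*2^1*5^(-1) = -2/5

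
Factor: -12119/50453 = -1*13^ (-1)*3881^ (-1)*12119^1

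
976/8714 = 488/4357 ≈ 0.112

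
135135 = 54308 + 80827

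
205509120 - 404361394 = -198852274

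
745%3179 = 745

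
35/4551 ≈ 0.00769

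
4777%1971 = 835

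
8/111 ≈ 0.0721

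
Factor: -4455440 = -1 * 2^4 * 5^1 * 11^1 * 61^1 * 83^1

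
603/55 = 10 + 53/55 ≈ 10.96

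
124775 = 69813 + 54962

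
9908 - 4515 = 5393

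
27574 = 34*811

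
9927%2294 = 751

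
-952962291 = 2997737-955960028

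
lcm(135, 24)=1080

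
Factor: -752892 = -1 * 2^2 * 3^1 * 7^1 * 8963^1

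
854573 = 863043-8470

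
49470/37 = 1337 + 1/37 ≈ 1337.03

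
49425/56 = 882 + 33/56 ≈ 882.59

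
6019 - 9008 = -2989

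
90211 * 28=2525908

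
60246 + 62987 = 123233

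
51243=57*899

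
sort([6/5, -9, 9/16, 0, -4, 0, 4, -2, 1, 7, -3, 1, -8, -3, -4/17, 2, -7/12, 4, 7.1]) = [-9, -8, -4, -3, -3, -2, -7/12, -4/17, 0, 0, 9/16, 1, 1, 6/5, 2, 4, 4, 7, 7.1]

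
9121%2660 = 1141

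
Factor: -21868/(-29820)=3^(-1) * 5^(-1) * 11^1=11/15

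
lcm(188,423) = 1692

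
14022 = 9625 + 4397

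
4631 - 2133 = 2498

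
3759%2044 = 1715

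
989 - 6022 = -5033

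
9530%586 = 154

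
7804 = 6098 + 1706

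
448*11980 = 5367040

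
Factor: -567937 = -1*567937^1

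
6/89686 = 3/44843 ≈ 0.0000669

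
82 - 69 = 13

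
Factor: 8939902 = 2^1*4469951^1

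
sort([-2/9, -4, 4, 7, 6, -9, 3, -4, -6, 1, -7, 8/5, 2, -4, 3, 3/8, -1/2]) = [-9, -7, -6, -4, -4, -4, -1/2, -2/9, 3/8, 1, 8/5, 2, 3, 3, 4, 6, 7]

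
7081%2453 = 2175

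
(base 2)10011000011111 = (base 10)9759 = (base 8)23037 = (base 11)7372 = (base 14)37b1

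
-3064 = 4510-7574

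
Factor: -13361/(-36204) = 2^(-2)*3^(-1)*7^(-1)*31^1 = 31/84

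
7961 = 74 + 7887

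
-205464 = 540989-746453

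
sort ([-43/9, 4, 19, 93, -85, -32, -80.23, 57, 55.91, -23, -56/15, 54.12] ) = [-85, -80.23, -32, -23, -43/9, -56/15, 4, 19, 54.12, 55.91, 57, 93] 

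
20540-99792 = -79252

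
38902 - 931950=-893048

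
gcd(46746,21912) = 6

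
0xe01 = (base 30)3tf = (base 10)3585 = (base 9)4823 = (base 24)659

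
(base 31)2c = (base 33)28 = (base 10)74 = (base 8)112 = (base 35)24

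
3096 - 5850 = -2754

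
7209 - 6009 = 1200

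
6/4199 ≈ 0.00143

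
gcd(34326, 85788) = 18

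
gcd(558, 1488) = 186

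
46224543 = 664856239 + -618631696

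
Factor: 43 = 43^1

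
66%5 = 1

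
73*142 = 10366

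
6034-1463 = 4571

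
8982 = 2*4491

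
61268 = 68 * 901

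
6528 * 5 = 32640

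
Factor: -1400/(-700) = 2^1 = 2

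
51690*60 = 3101400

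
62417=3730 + 58687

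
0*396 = 0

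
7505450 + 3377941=10883391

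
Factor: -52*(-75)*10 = 2^3*3^1*5^3*13^1 = 39000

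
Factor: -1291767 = -1 * 3^1 * 430589^1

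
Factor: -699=-1*3^1*233^1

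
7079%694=139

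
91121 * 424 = 38635304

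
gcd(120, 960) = 120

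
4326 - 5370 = -1044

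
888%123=27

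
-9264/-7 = 1323 + 3/7 ≈ 1323.43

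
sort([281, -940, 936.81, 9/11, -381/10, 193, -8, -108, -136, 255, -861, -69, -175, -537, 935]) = [-940, -861, -537, -175, -136, -108, -69, -381/10, -8, 9/11, 193, 255, 281, 935, 936.81]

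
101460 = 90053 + 11407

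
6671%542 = 167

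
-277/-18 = 15 + 7/18 ≈ 15.39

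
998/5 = 199 + 3/5 = 199.60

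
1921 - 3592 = -1671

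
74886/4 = 18721 + 1/2 = 18721.50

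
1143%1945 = 1143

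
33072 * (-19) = -628368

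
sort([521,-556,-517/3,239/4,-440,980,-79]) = [-556,-440,-517/3,-79,239/4,521,980]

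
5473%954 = 703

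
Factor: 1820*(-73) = -1*2^2*5^1*7^1*13^1*73^1 = -132860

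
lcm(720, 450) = 3600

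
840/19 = 44 + 4/19 ≈ 44.21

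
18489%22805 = 18489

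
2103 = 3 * 701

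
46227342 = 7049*6558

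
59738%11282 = 3328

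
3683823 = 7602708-3918885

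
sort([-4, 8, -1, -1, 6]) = [-4, -1, -1, 6, 8]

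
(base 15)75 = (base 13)86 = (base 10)110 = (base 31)3h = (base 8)156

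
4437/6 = 1479/2 = 739.50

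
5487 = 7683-2196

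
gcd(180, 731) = 1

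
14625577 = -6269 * (-2333)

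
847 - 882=-35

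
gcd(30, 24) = 6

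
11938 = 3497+8441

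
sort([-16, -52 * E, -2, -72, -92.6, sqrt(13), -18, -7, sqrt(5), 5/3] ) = [-52 * E, -92.6, -72, -18, -16, -7, -2, 5/3, sqrt(5), sqrt(13)] 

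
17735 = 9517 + 8218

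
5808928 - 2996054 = 2812874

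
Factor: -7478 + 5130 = -1*2^2*587^1 = -2348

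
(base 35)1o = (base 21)2h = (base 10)59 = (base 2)111011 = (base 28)23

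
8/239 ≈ 0.0335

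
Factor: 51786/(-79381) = -1*2^1*3^3*7^1*137^1*163^(-1)*487^(-1)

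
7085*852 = 6036420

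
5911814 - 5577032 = 334782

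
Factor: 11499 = 3^1 * 3833^1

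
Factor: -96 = -1 * 2^5 * 3^1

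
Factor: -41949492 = -1*2^2*3^1*13^1*19^1*14153^1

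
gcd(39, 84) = 3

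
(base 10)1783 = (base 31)1qg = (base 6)12131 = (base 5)24113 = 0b11011110111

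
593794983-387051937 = 206743046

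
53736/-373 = -144 - 24/373 ≈ -144.06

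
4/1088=1/272 ≈ 0.00368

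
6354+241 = 6595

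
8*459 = 3672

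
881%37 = 30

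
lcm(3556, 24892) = 24892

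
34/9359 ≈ 0.00363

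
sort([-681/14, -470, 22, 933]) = [-470, -681/14, 22, 933]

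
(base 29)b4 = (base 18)hh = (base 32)a3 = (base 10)323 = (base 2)101000011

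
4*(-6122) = -24488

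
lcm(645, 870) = 37410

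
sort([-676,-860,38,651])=[-860,-676,38,651]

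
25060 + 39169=64229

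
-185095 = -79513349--79328254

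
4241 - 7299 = -3058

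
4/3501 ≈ 0.00114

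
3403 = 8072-4669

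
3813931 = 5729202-1915271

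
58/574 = 29/287 ≈ 0.101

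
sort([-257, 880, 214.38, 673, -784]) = [-784, -257, 214.38, 673, 880]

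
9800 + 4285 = 14085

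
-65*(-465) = 30225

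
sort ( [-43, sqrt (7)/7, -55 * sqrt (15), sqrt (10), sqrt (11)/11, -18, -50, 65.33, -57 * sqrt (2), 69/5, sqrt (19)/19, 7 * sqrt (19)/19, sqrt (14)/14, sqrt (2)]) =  [-55 * sqrt (15), -57 * sqrt (2), -50, -43, -18, sqrt (19)/19, sqrt (14)/14, sqrt (11)/11, sqrt (7)/7, sqrt (2), 7 * sqrt (19)/19, sqrt (10), 69/5, 65.33]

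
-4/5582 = -2/2791 ≈ -0.000717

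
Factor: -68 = -1*2^2*17^1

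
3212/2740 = 803/685 ≈ 1.17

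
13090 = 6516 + 6574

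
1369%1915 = 1369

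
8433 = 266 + 8167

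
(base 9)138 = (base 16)74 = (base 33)3h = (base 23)51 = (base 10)116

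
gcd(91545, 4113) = 3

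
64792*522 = 33821424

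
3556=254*14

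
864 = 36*24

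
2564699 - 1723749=840950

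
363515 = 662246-298731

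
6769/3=2256+1/3 ≈ 2256.33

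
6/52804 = 3/26402 ≈ 0.000114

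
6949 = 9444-2495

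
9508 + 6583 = 16091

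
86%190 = 86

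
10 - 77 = -67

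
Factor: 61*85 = 5^1*17^1*61^1 = 5185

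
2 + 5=7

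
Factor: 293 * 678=2^1 * 3^1 * 113^1 * 293^1=198654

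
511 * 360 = 183960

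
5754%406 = 70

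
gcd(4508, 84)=28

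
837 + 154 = 991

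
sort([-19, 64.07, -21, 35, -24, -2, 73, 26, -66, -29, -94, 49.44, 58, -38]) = [-94, -66, -38, -29, -24, -21, -19, -2, 26, 35, 49.44, 58, 64.07, 73]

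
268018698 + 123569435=391588133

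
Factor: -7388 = -1*2^2*1847^1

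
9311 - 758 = 8553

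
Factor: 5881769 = 59^1 * 131^1 * 761^1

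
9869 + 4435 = 14304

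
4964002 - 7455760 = -2491758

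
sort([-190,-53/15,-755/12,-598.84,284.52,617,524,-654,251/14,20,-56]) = [-654,-598.84,-190,-755/12,-56,-53/15,251/14,20,284.52,524,617]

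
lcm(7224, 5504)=115584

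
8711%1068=167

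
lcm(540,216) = 1080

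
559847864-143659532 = 416188332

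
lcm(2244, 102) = 2244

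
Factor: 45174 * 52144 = 2^5 * 3^1 * 3259^1 * 7529^1 = 2355553056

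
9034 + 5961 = 14995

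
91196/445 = 204 + 416/445 ≈ 204.93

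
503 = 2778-2275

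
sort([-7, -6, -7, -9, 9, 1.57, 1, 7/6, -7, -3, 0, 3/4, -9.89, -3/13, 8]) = [-9.89, -9, -7, -7, -7, -6, -3, -3/13, 0, 3/4, 1, 7/6, 1.57, 8, 9]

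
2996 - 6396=-3400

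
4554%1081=230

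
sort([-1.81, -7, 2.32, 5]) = [-7, -1.81, 2.32, 5]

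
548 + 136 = 684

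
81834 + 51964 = 133798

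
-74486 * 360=-26814960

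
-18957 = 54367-73324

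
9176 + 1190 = 10366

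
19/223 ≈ 0.0852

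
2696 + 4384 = 7080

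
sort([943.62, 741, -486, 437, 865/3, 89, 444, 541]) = [-486, 89, 865/3, 437, 444, 541, 741, 943.62]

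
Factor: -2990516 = -1*2^2*47^1*15907^1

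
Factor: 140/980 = 7^(-1) = 1/7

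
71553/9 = 23851/3 ≈ 7950.33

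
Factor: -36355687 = -1*3733^1*9739^1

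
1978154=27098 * 73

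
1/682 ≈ 0.00147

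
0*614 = 0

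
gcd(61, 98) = 1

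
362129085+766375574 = 1128504659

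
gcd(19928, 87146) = 2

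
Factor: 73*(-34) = -1*2^1*17^1*73^1 = -2482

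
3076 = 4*769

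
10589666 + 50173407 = 60763073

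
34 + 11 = 45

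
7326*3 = 21978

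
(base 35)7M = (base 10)267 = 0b100001011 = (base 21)CF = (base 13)177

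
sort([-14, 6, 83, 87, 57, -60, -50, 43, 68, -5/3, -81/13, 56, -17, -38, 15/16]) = [-60, -50, -38, -17, -14, -81/13, -5/3, 15/16, 6, 43, 56, 57, 68, 83, 87]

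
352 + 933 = 1285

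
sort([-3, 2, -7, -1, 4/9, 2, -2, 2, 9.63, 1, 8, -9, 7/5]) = [-9, -7, -3, -2, -1, 4/9, 1, 7/5, 2, 2, 2, 8, 9.63]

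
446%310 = 136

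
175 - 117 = 58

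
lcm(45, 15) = 45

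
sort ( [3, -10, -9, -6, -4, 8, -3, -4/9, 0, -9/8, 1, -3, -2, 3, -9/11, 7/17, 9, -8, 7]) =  [-10, -9, -8, -6, -4, -3, -3, -2, -9/8, -9/11, -4/9, 0, 7/17, 1, 3, 3, 7, 8, 9]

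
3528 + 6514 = 10042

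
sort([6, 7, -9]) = [-9, 6, 7]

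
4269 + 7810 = 12079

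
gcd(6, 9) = 3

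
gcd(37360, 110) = 10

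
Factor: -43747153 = -1*167^1*261959^1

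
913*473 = 431849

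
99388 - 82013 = 17375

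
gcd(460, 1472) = 92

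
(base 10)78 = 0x4e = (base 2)1001110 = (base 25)33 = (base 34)2a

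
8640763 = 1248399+7392364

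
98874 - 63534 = 35340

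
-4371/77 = -56-59/77 ≈ -56.77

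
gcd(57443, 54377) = 1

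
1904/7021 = 16/59 ≈ 0.271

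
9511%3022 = 445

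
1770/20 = 88 + 1/2 = 88.50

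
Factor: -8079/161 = -1*3^1*7^(-1)*23^(-1)*2693^1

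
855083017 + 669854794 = 1524937811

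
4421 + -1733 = 2688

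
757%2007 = 757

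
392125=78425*5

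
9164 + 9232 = 18396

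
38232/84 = 3186/7 ≈ 455.14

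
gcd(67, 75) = 1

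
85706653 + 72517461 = 158224114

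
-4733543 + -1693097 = -6426640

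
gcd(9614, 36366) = 418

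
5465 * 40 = 218600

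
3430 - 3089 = 341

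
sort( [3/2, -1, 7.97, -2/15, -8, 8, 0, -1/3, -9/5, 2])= [-8, -9/5, -1, -1/3, -2/15, 0, 3/2, 2, 7.97, 8]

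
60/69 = 20/23 ≈ 0.870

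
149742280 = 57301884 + 92440396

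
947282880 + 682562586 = 1629845466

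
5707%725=632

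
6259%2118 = 2023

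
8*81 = 648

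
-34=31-65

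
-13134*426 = -5595084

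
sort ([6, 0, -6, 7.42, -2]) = [-6, -2, 0, 6, 7.42]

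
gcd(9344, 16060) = 292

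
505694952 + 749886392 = 1255581344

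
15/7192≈0.00209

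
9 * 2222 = 19998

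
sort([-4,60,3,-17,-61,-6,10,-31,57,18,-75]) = [-75,-61,-31,-17,-6,-4,3,10,18,57,60]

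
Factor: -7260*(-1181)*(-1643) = -1*2^2*3^1*5^1*11^2*31^1*53^1*1181^1 = -14087180580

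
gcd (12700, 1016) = 508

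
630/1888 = 315/944 ≈ 0.334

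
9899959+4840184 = 14740143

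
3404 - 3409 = -5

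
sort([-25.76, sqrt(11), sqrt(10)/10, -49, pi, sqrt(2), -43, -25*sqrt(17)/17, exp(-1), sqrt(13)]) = [-49, -43, -25.76, -25*sqrt(17)/17, sqrt(10)/10, exp(-1), sqrt(2), pi, sqrt(11), sqrt(13)]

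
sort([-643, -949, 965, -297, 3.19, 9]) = [-949, -643, -297, 3.19, 9, 965]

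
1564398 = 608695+955703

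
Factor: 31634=2^1 * 15817^1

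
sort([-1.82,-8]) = [-8,-1.82]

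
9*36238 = 326142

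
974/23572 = 487/11786 ≈ 0.0413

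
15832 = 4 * 3958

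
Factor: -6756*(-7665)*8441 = 2^2*3^2*5^1*7^1*23^1*73^1*367^1*563^1 = 437114990340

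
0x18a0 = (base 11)4811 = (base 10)6304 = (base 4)1202200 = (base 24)amg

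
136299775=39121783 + 97177992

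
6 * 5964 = 35784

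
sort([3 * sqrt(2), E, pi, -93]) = [-93, E, pi, 3 * sqrt(2)]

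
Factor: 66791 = 66791^1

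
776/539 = 1+237/539 ≈ 1.44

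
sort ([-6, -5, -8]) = [-8, -6, -5]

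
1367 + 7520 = 8887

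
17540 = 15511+2029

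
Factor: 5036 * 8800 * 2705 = 2^7 * 5^3 * 11^1 * 541^1 * 1259^1 = 119876944000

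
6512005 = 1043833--5468172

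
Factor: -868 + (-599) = -1 * 3^2 * 163^1 = -1467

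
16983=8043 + 8940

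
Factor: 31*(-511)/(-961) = 7^1*31^(-1)*73^1 = 511/31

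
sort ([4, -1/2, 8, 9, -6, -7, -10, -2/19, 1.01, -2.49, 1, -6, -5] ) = [-10, -7, -6, -6, -5, -2.49, -1/2, -2/19, 1, 1.01, 4, 8, 9] 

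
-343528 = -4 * 85882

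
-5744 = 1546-7290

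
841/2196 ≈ 0.383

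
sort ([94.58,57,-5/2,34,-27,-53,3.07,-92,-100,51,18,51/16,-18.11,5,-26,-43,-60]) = [-100,-92,-60,-53,-43,-27,-26,-18.11,-5/2,3.07,51/16,5,18,34,51,57,94.58]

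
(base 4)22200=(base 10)672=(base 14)360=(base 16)2a0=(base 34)jq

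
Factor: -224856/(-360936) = 347^1 * 557^(-1) = 347/557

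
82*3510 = 287820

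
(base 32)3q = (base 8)172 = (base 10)122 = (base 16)7a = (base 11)101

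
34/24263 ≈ 0.00140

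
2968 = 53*56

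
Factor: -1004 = -1 * 2^2 * 251^1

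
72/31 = 2+10/31 ≈ 2.32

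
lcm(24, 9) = 72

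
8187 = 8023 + 164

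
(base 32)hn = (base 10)567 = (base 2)1000110111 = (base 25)mh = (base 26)ll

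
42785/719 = 59+364/719 ≈ 59.51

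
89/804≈0.111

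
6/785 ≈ 0.00764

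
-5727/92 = -249/4 = -62.25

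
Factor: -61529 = -1 * 13^1 * 4733^1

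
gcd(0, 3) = 3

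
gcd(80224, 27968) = 736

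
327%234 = 93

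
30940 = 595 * 52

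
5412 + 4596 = 10008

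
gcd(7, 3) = 1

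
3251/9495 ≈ 0.342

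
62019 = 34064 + 27955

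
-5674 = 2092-7766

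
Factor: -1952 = -1*2^5*61^1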